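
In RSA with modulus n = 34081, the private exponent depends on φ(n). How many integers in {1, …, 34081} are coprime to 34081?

33712

Factor: 34081 = 173 · 197.
φ(34081) = (173−1) · (197−1) = 172 · 196 = 33712.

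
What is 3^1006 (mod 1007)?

188

3^1 ≡ 3 (mod 1007)
3^2 ≡ 3^2 = 9 ≡ 9 (mod 1007)
3^4 ≡ 9^2 = 81 ≡ 81 (mod 1007)
3^8 ≡ 81^2 = 6561 ≡ 519 (mod 1007)
3^16 ≡ 519^2 = 269361 ≡ 492 (mod 1007)
3^32 ≡ 492^2 = 242064 ≡ 384 (mod 1007)
3^64 ≡ 384^2 = 147456 ≡ 434 (mod 1007)
3^128 ≡ 434^2 = 188356 ≡ 47 (mod 1007)
3^256 ≡ 47^2 = 2209 ≡ 195 (mod 1007)
3^512 ≡ 195^2 = 38025 ≡ 766 (mod 1007)
1006 = 512 + 256 + 128 + 64 + 32 + 8 + 4 + 2 in binary powers of 2.
So 3^1006 ≡ 766 · 195 · 47 · 434 · 384 · 519 · 81 · 9 ≡ 188 (mod 1007).
Since 188 ≠ 1, base 3 is a Fermat witness: 1007 is composite.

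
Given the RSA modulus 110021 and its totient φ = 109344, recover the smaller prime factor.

269

φ(n) = (p−1)(q−1) = n − (p+q) + 1, so p + q = 110021 − 109344 + 1 = 678.
p and q are the roots of t² − 678t + 110021 = 0.
Discriminant: 678² − 4·110021 = 459684 − 440084 = 19600; √19600 = 140.
q = (678 − 140)/2 = 269, p = (678 + 140)/2 = 409.
Check: 269 · 409 = 110021.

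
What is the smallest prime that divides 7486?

7486 is even: 2 divides it.

2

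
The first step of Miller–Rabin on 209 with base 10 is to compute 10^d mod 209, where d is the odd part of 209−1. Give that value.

32

209 − 1 = 208 = 2^4 · 13, so d = 13.
10^1 ≡ 10 (mod 209)
10^2 ≡ 10^2 = 100 ≡ 100 (mod 209)
10^4 ≡ 100^2 = 10000 ≡ 177 (mod 209)
10^8 ≡ 177^2 = 31329 ≡ 188 (mod 209)
13 = 8 + 4 + 1 in binary powers of 2.
So 10^13 ≡ 188 · 177 · 10 ≡ 32 (mod 209).
Squaring chain: 32 → 188 → 23 → 111; never reaches −1, so base 10 is a Miller–Rabin witness that 209 is composite.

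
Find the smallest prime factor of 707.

7

707 is odd.
Digit sum 14, not divisible by 3.
Ends in 7: not divisible by 5.
7: 707 = 7·101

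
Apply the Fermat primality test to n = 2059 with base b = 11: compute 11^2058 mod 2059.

11^1 ≡ 11 (mod 2059)
11^2 ≡ 11^2 = 121 ≡ 121 (mod 2059)
11^4 ≡ 121^2 = 14641 ≡ 228 (mod 2059)
11^8 ≡ 228^2 = 51984 ≡ 509 (mod 2059)
11^16 ≡ 509^2 = 259081 ≡ 1706 (mod 2059)
11^32 ≡ 1706^2 = 2910436 ≡ 1069 (mod 2059)
11^64 ≡ 1069^2 = 1142761 ≡ 16 (mod 2059)
11^128 ≡ 16^2 = 256 ≡ 256 (mod 2059)
11^256 ≡ 256^2 = 65536 ≡ 1707 (mod 2059)
11^512 ≡ 1707^2 = 2913849 ≡ 364 (mod 2059)
11^1024 ≡ 364^2 = 132496 ≡ 720 (mod 2059)
11^2048 ≡ 720^2 = 518400 ≡ 1591 (mod 2059)
2058 = 2048 + 8 + 2 in binary powers of 2.
So 11^2058 ≡ 1591 · 509 · 121 ≡ 289 (mod 2059).
Since 289 ≠ 1, base 11 is a Fermat witness: 2059 is composite.

289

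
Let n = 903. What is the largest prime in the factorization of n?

43

903 = 3 · 301
301 = 7 · 43
43 is prime.
So 903 = 3 · 7 · 43; the largest prime factor is 43.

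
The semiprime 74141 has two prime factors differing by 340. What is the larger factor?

Since p = q + 340, we have 74141 = q(q + 340), so q² + 340q − 74141 = 0.
Discriminant: 340² + 4·74141 = 115600 + 296564 = 412164; √412164 = 642.
q = (−340 + 642)/2 = 151, and p = q + 340 = 491.
Check: 151 · 491 = 74141.

491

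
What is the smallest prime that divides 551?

551 is odd.
Digit sum 11, not divisible by 3.
Ends in 1: not divisible by 5.
7: 551 = 7·78 + 5
11: 551 = 11·50 + 1
13: 551 = 13·42 + 5
17: 551 = 17·32 + 7
19: 551 = 19·29

19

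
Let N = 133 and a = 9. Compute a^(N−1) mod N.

106

9^1 ≡ 9 (mod 133)
9^2 ≡ 9^2 = 81 ≡ 81 (mod 133)
9^4 ≡ 81^2 = 6561 ≡ 44 (mod 133)
9^8 ≡ 44^2 = 1936 ≡ 74 (mod 133)
9^16 ≡ 74^2 = 5476 ≡ 23 (mod 133)
9^32 ≡ 23^2 = 529 ≡ 130 (mod 133)
9^64 ≡ 130^2 = 16900 ≡ 9 (mod 133)
9^128 ≡ 9^2 = 81 ≡ 81 (mod 133)
132 = 128 + 4 in binary powers of 2.
So 9^132 ≡ 81 · 44 ≡ 106 (mod 133).
Since 106 ≠ 1, base 9 is a Fermat witness: 133 is composite.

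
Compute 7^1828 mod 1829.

7^1 ≡ 7 (mod 1829)
7^2 ≡ 7^2 = 49 ≡ 49 (mod 1829)
7^4 ≡ 49^2 = 2401 ≡ 572 (mod 1829)
7^8 ≡ 572^2 = 327184 ≡ 1622 (mod 1829)
7^16 ≡ 1622^2 = 2630884 ≡ 782 (mod 1829)
7^32 ≡ 782^2 = 611524 ≡ 638 (mod 1829)
7^64 ≡ 638^2 = 407044 ≡ 1006 (mod 1829)
7^128 ≡ 1006^2 = 1012036 ≡ 599 (mod 1829)
7^256 ≡ 599^2 = 358801 ≡ 317 (mod 1829)
7^512 ≡ 317^2 = 100489 ≡ 1723 (mod 1829)
7^1024 ≡ 1723^2 = 2968729 ≡ 262 (mod 1829)
1828 = 1024 + 512 + 256 + 32 + 4 in binary powers of 2.
So 7^1828 ≡ 262 · 1723 · 317 · 638 · 572 ≡ 1600 (mod 1829).
Since 1600 ≠ 1, base 7 is a Fermat witness: 1829 is composite.

1600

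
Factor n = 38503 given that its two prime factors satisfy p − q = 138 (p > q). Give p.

Since p = q + 138, we have 38503 = q(q + 138), so q² + 138q − 38503 = 0.
Discriminant: 138² + 4·38503 = 19044 + 154012 = 173056; √173056 = 416.
q = (−138 + 416)/2 = 139, and p = q + 138 = 277.
Check: 139 · 277 = 38503.

277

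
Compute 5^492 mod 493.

344

5^1 ≡ 5 (mod 493)
5^2 ≡ 5^2 = 25 ≡ 25 (mod 493)
5^4 ≡ 25^2 = 625 ≡ 132 (mod 493)
5^8 ≡ 132^2 = 17424 ≡ 169 (mod 493)
5^16 ≡ 169^2 = 28561 ≡ 460 (mod 493)
5^32 ≡ 460^2 = 211600 ≡ 103 (mod 493)
5^64 ≡ 103^2 = 10609 ≡ 256 (mod 493)
5^128 ≡ 256^2 = 65536 ≡ 460 (mod 493)
5^256 ≡ 460^2 = 211600 ≡ 103 (mod 493)
492 = 256 + 128 + 64 + 32 + 8 + 4 in binary powers of 2.
So 5^492 ≡ 103 · 460 · 256 · 103 · 169 · 132 ≡ 344 (mod 493).
Since 344 ≠ 1, base 5 is a Fermat witness: 493 is composite.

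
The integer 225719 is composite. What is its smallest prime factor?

225719 is odd.
Digit sum 26, not divisible by 3.
Ends in 9: not divisible by 5.
7: 225719 = 7·32245 + 4
11: 225719 = 11·20519 + 10
13: 225719 = 13·17363

13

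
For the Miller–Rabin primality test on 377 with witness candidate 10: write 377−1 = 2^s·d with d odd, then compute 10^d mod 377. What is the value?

108

377 − 1 = 376 = 2^3 · 47, so d = 47.
10^1 ≡ 10 (mod 377)
10^2 ≡ 10^2 = 100 ≡ 100 (mod 377)
10^4 ≡ 100^2 = 10000 ≡ 198 (mod 377)
10^8 ≡ 198^2 = 39204 ≡ 373 (mod 377)
10^16 ≡ 373^2 = 139129 ≡ 16 (mod 377)
10^32 ≡ 16^2 = 256 ≡ 256 (mod 377)
47 = 32 + 8 + 4 + 2 + 1 in binary powers of 2.
So 10^47 ≡ 256 · 373 · 198 · 100 · 10 ≡ 108 (mod 377).
Squaring chain: 108 → 354 → 152; never reaches −1, so base 10 is a Miller–Rabin witness that 377 is composite.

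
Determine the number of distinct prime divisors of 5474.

5474 = 2 · 2737
2737 = 7 · 391
391 = 17 · 23
5474 = 2 · 7 · 17 · 23, which has 4 distinct prime factors.

4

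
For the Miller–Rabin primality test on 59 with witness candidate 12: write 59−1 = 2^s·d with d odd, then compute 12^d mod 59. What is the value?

1

59 − 1 = 58 = 2^1 · 29, so d = 29.
12^1 ≡ 12 (mod 59)
12^2 ≡ 12^2 = 144 ≡ 26 (mod 59)
12^4 ≡ 26^2 = 676 ≡ 27 (mod 59)
12^8 ≡ 27^2 = 729 ≡ 21 (mod 59)
12^16 ≡ 21^2 = 441 ≡ 28 (mod 59)
29 = 16 + 8 + 4 + 1 in binary powers of 2.
So 12^29 ≡ 28 · 21 · 27 · 12 ≡ 1 (mod 59).
Since 12^d ≡ 1 (mod 59), base 12 does not prove 59 composite.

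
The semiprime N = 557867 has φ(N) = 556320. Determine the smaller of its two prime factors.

φ(n) = (p−1)(q−1) = n − (p+q) + 1, so p + q = 557867 − 556320 + 1 = 1548.
p and q are the roots of t² − 1548t + 557867 = 0.
Discriminant: 1548² − 4·557867 = 2396304 − 2231468 = 164836; √164836 = 406.
q = (1548 − 406)/2 = 571, p = (1548 + 406)/2 = 977.
Check: 571 · 977 = 557867.

571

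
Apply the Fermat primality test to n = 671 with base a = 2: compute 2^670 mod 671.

353

2^1 ≡ 2 (mod 671)
2^2 ≡ 2^2 = 4 ≡ 4 (mod 671)
2^4 ≡ 4^2 = 16 ≡ 16 (mod 671)
2^8 ≡ 16^2 = 256 ≡ 256 (mod 671)
2^16 ≡ 256^2 = 65536 ≡ 449 (mod 671)
2^32 ≡ 449^2 = 201601 ≡ 301 (mod 671)
2^64 ≡ 301^2 = 90601 ≡ 16 (mod 671)
2^128 ≡ 16^2 = 256 ≡ 256 (mod 671)
2^256 ≡ 256^2 = 65536 ≡ 449 (mod 671)
2^512 ≡ 449^2 = 201601 ≡ 301 (mod 671)
670 = 512 + 128 + 16 + 8 + 4 + 2 in binary powers of 2.
So 2^670 ≡ 301 · 256 · 449 · 256 · 16 · 4 ≡ 353 (mod 671).
Since 353 ≠ 1, base 2 is a Fermat witness: 671 is composite.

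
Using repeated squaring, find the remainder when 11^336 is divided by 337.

1

11^1 ≡ 11 (mod 337)
11^2 ≡ 11^2 = 121 ≡ 121 (mod 337)
11^4 ≡ 121^2 = 14641 ≡ 150 (mod 337)
11^8 ≡ 150^2 = 22500 ≡ 258 (mod 337)
11^16 ≡ 258^2 = 66564 ≡ 175 (mod 337)
11^32 ≡ 175^2 = 30625 ≡ 295 (mod 337)
11^64 ≡ 295^2 = 87025 ≡ 79 (mod 337)
11^128 ≡ 79^2 = 6241 ≡ 175 (mod 337)
11^256 ≡ 175^2 = 30625 ≡ 295 (mod 337)
336 = 256 + 64 + 16 in binary powers of 2.
So 11^336 ≡ 295 · 79 · 175 ≡ 1 (mod 337).
Since the result is 1, base 11 gives no evidence that 337 is composite.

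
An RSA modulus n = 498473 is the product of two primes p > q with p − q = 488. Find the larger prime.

991

Since p = q + 488, we have 498473 = q(q + 488), so q² + 488q − 498473 = 0.
Discriminant: 488² + 4·498473 = 238144 + 1993892 = 2232036; √2232036 = 1494.
q = (−488 + 1494)/2 = 503, and p = q + 488 = 991.
Check: 503 · 991 = 498473.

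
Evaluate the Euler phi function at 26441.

26112

Factor: 26441 = 137 · 193.
φ(26441) = (137−1) · (193−1) = 136 · 192 = 26112.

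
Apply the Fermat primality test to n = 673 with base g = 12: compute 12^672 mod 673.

12^1 ≡ 12 (mod 673)
12^2 ≡ 12^2 = 144 ≡ 144 (mod 673)
12^4 ≡ 144^2 = 20736 ≡ 546 (mod 673)
12^8 ≡ 546^2 = 298116 ≡ 650 (mod 673)
12^16 ≡ 650^2 = 422500 ≡ 529 (mod 673)
12^32 ≡ 529^2 = 279841 ≡ 546 (mod 673)
12^64 ≡ 546^2 = 298116 ≡ 650 (mod 673)
12^128 ≡ 650^2 = 422500 ≡ 529 (mod 673)
12^256 ≡ 529^2 = 279841 ≡ 546 (mod 673)
12^512 ≡ 546^2 = 298116 ≡ 650 (mod 673)
672 = 512 + 128 + 32 in binary powers of 2.
So 12^672 ≡ 650 · 529 · 546 ≡ 1 (mod 673).
Since the result is 1, base 12 gives no evidence that 673 is composite.

1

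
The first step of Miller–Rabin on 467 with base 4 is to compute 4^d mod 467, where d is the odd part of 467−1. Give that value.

467 − 1 = 466 = 2^1 · 233, so d = 233.
4^1 ≡ 4 (mod 467)
4^2 ≡ 4^2 = 16 ≡ 16 (mod 467)
4^4 ≡ 16^2 = 256 ≡ 256 (mod 467)
4^8 ≡ 256^2 = 65536 ≡ 156 (mod 467)
4^16 ≡ 156^2 = 24336 ≡ 52 (mod 467)
4^32 ≡ 52^2 = 2704 ≡ 369 (mod 467)
4^64 ≡ 369^2 = 136161 ≡ 264 (mod 467)
4^128 ≡ 264^2 = 69696 ≡ 113 (mod 467)
233 = 128 + 64 + 32 + 8 + 1 in binary powers of 2.
So 4^233 ≡ 113 · 264 · 369 · 156 · 4 ≡ 1 (mod 467).
Since 4^d ≡ 1 (mod 467), base 4 does not prove 467 composite.

1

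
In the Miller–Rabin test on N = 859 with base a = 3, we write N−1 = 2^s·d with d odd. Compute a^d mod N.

859 − 1 = 858 = 2^1 · 429, so d = 429.
3^1 ≡ 3 (mod 859)
3^2 ≡ 3^2 = 9 ≡ 9 (mod 859)
3^4 ≡ 9^2 = 81 ≡ 81 (mod 859)
3^8 ≡ 81^2 = 6561 ≡ 548 (mod 859)
3^16 ≡ 548^2 = 300304 ≡ 513 (mod 859)
3^32 ≡ 513^2 = 263169 ≡ 315 (mod 859)
3^64 ≡ 315^2 = 99225 ≡ 440 (mod 859)
3^128 ≡ 440^2 = 193600 ≡ 325 (mod 859)
3^256 ≡ 325^2 = 105625 ≡ 827 (mod 859)
429 = 256 + 128 + 32 + 8 + 4 + 1 in binary powers of 2.
So 3^429 ≡ 827 · 325 · 315 · 548 · 81 · 3 ≡ 858 (mod 859).
Since 3^d ≡ 858 (mod 859), base 3 does not prove 859 composite.

858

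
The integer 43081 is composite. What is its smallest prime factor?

67

43081 is odd.
Digit sum 16, not divisible by 3.
Ends in 1: not divisible by 5.
7: 43081 = 7·6154 + 3
11: 43081 = 11·3916 + 5
13: 43081 = 13·3313 + 12
17: 43081 = 17·2534 + 3
19: 43081 = 19·2267 + 8
23: 43081 = 23·1873 + 2
29: 43081 = 29·1485 + 16
31: 43081 = 31·1389 + 22
37: 43081 = 37·1164 + 13
41: 43081 = 41·1050 + 31
43: 43081 = 43·1001 + 38
47: 43081 = 47·916 + 29
53: 43081 = 53·812 + 45
59: 43081 = 59·730 + 11
61: 43081 = 61·706 + 15
67: 43081 = 67·643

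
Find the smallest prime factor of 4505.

5

4505 is odd.
Digit sum 14, not divisible by 3.
Ends in 5: divisible by 5.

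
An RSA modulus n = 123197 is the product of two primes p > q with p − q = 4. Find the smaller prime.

349

Since p = q + 4, we have 123197 = q(q + 4), so q² + 4q − 123197 = 0.
Discriminant: 4² + 4·123197 = 16 + 492788 = 492804; √492804 = 702.
q = (−4 + 702)/2 = 349, and p = q + 4 = 353.
Check: 349 · 353 = 123197.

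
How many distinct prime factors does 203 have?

203 = 7 · 29
203 = 7 · 29, which has 2 distinct prime factors.

2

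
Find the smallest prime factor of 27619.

27619 is odd.
Digit sum 25, not divisible by 3.
Ends in 9: not divisible by 5.
7: 27619 = 7·3945 + 4
11: 27619 = 11·2510 + 9
13: 27619 = 13·2124 + 7
17: 27619 = 17·1624 + 11
19: 27619 = 19·1453 + 12
23: 27619 = 23·1200 + 19
29: 27619 = 29·952 + 11
31: 27619 = 31·890 + 29
37: 27619 = 37·746 + 17
41: 27619 = 41·673 + 26
43: 27619 = 43·642 + 13
47: 27619 = 47·587 + 30
53: 27619 = 53·521 + 6
59: 27619 = 59·468 + 7
61: 27619 = 61·452 + 47
67: 27619 = 67·412 + 15
71: 27619 = 71·389

71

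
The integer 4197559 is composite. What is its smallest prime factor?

83

4197559 is odd.
Digit sum 40, not divisible by 3.
Ends in 9: not divisible by 5.
7: 4197559 = 7·599651 + 2
11: 4197559 = 11·381596 + 3
13: 4197559 = 13·322889 + 2
17: 4197559 = 17·246915 + 4
19: 4197559 = 19·220924 + 3
23: 4197559 = 23·182502 + 13
29: 4197559 = 29·144743 + 12
31: 4197559 = 31·135405 + 4
37: 4197559 = 37·113447 + 20
41: 4197559 = 41·102379 + 20
43: 4197559 = 43·97617 + 28
47: 4197559 = 47·89309 + 36
53: 4197559 = 53·79199 + 12
59: 4197559 = 59·71145 + 4
61: 4197559 = 61·68812 + 27
67: 4197559 = 67·62650 + 9
71: 4197559 = 71·59120 + 39
73: 4197559 = 73·57500 + 59
79: 4197559 = 79·53133 + 52
83: 4197559 = 83·50573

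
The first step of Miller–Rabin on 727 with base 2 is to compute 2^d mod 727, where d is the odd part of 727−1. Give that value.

1

727 − 1 = 726 = 2^1 · 363, so d = 363.
2^1 ≡ 2 (mod 727)
2^2 ≡ 2^2 = 4 ≡ 4 (mod 727)
2^4 ≡ 4^2 = 16 ≡ 16 (mod 727)
2^8 ≡ 16^2 = 256 ≡ 256 (mod 727)
2^16 ≡ 256^2 = 65536 ≡ 106 (mod 727)
2^32 ≡ 106^2 = 11236 ≡ 331 (mod 727)
2^64 ≡ 331^2 = 109561 ≡ 511 (mod 727)
2^128 ≡ 511^2 = 261121 ≡ 128 (mod 727)
2^256 ≡ 128^2 = 16384 ≡ 390 (mod 727)
363 = 256 + 64 + 32 + 8 + 2 + 1 in binary powers of 2.
So 2^363 ≡ 390 · 511 · 331 · 256 · 4 · 2 ≡ 1 (mod 727).
Since 2^d ≡ 1 (mod 727), base 2 does not prove 727 composite.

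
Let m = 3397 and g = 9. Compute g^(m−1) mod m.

9^1 ≡ 9 (mod 3397)
9^2 ≡ 9^2 = 81 ≡ 81 (mod 3397)
9^4 ≡ 81^2 = 6561 ≡ 3164 (mod 3397)
9^8 ≡ 3164^2 = 10010896 ≡ 3334 (mod 3397)
9^16 ≡ 3334^2 = 11115556 ≡ 572 (mod 3397)
9^32 ≡ 572^2 = 327184 ≡ 1072 (mod 3397)
9^64 ≡ 1072^2 = 1149184 ≡ 998 (mod 3397)
9^128 ≡ 998^2 = 996004 ≡ 683 (mod 3397)
9^256 ≡ 683^2 = 466489 ≡ 1100 (mod 3397)
9^512 ≡ 1100^2 = 1210000 ≡ 668 (mod 3397)
9^1024 ≡ 668^2 = 446224 ≡ 1217 (mod 3397)
9^2048 ≡ 1217^2 = 1481089 ≡ 3394 (mod 3397)
3396 = 2048 + 1024 + 256 + 64 + 4 in binary powers of 2.
So 9^3396 ≡ 3394 · 1217 · 1100 · 998 · 3164 ≡ 97 (mod 3397).
Since 97 ≠ 1, base 9 is a Fermat witness: 3397 is composite.

97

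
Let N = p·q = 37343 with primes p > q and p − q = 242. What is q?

Since p = q + 242, we have 37343 = q(q + 242), so q² + 242q − 37343 = 0.
Discriminant: 242² + 4·37343 = 58564 + 149372 = 207936; √207936 = 456.
q = (−242 + 456)/2 = 107, and p = q + 242 = 349.
Check: 107 · 349 = 37343.

107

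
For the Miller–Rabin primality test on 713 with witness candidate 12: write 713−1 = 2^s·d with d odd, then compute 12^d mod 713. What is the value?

633

713 − 1 = 712 = 2^3 · 89, so d = 89.
12^1 ≡ 12 (mod 713)
12^2 ≡ 12^2 = 144 ≡ 144 (mod 713)
12^4 ≡ 144^2 = 20736 ≡ 59 (mod 713)
12^8 ≡ 59^2 = 3481 ≡ 629 (mod 713)
12^16 ≡ 629^2 = 395641 ≡ 639 (mod 713)
12^32 ≡ 639^2 = 408321 ≡ 485 (mod 713)
12^64 ≡ 485^2 = 235225 ≡ 648 (mod 713)
89 = 64 + 16 + 8 + 1 in binary powers of 2.
So 12^89 ≡ 648 · 639 · 629 · 12 ≡ 633 (mod 713).
Squaring chain: 633 → 696 → 289; never reaches −1, so base 12 is a Miller–Rabin witness that 713 is composite.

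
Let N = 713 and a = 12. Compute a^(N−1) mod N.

100

12^1 ≡ 12 (mod 713)
12^2 ≡ 12^2 = 144 ≡ 144 (mod 713)
12^4 ≡ 144^2 = 20736 ≡ 59 (mod 713)
12^8 ≡ 59^2 = 3481 ≡ 629 (mod 713)
12^16 ≡ 629^2 = 395641 ≡ 639 (mod 713)
12^32 ≡ 639^2 = 408321 ≡ 485 (mod 713)
12^64 ≡ 485^2 = 235225 ≡ 648 (mod 713)
12^128 ≡ 648^2 = 419904 ≡ 660 (mod 713)
12^256 ≡ 660^2 = 435600 ≡ 670 (mod 713)
12^512 ≡ 670^2 = 448900 ≡ 423 (mod 713)
712 = 512 + 128 + 64 + 8 in binary powers of 2.
So 12^712 ≡ 423 · 660 · 648 · 629 ≡ 100 (mod 713).
Since 100 ≠ 1, base 12 is a Fermat witness: 713 is composite.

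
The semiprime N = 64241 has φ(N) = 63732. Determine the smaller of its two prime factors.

φ(n) = (p−1)(q−1) = n − (p+q) + 1, so p + q = 64241 − 63732 + 1 = 510.
p and q are the roots of t² − 510t + 64241 = 0.
Discriminant: 510² − 4·64241 = 260100 − 256964 = 3136; √3136 = 56.
q = (510 − 56)/2 = 227, p = (510 + 56)/2 = 283.
Check: 227 · 283 = 64241.

227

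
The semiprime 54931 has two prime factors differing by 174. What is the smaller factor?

163

Since p = q + 174, we have 54931 = q(q + 174), so q² + 174q − 54931 = 0.
Discriminant: 174² + 4·54931 = 30276 + 219724 = 250000; √250000 = 500.
q = (−174 + 500)/2 = 163, and p = q + 174 = 337.
Check: 163 · 337 = 54931.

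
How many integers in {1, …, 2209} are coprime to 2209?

Factor: 2209 = 47^2.
φ(2209) = 47^1·(47−1) = 2162.

2162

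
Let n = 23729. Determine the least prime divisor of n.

23729 is odd.
Digit sum 23, not divisible by 3.
Ends in 9: not divisible by 5.
7: 23729 = 7·3389 + 6
11: 23729 = 11·2157 + 2
13: 23729 = 13·1825 + 4
17: 23729 = 17·1395 + 14
19: 23729 = 19·1248 + 17
23: 23729 = 23·1031 + 16
29: 23729 = 29·818 + 7
31: 23729 = 31·765 + 14
37: 23729 = 37·641 + 12
41: 23729 = 41·578 + 31
43: 23729 = 43·551 + 36
47: 23729 = 47·504 + 41
53: 23729 = 53·447 + 38
59: 23729 = 59·402 + 11
61: 23729 = 61·389

61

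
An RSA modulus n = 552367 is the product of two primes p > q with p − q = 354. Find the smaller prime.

Since p = q + 354, we have 552367 = q(q + 354), so q² + 354q − 552367 = 0.
Discriminant: 354² + 4·552367 = 125316 + 2209468 = 2334784; √2334784 = 1528.
q = (−354 + 1528)/2 = 587, and p = q + 354 = 941.
Check: 587 · 941 = 552367.

587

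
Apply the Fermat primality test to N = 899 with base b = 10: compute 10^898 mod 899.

10^1 ≡ 10 (mod 899)
10^2 ≡ 10^2 = 100 ≡ 100 (mod 899)
10^4 ≡ 100^2 = 10000 ≡ 111 (mod 899)
10^8 ≡ 111^2 = 12321 ≡ 634 (mod 899)
10^16 ≡ 634^2 = 401956 ≡ 103 (mod 899)
10^32 ≡ 103^2 = 10609 ≡ 720 (mod 899)
10^64 ≡ 720^2 = 518400 ≡ 576 (mod 899)
10^128 ≡ 576^2 = 331776 ≡ 45 (mod 899)
10^256 ≡ 45^2 = 2025 ≡ 227 (mod 899)
10^512 ≡ 227^2 = 51529 ≡ 286 (mod 899)
898 = 512 + 256 + 128 + 2 in binary powers of 2.
So 10^898 ≡ 286 · 227 · 45 · 100 ≡ 71 (mod 899).
Since 71 ≠ 1, base 10 is a Fermat witness: 899 is composite.

71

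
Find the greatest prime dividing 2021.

2021 = 43 · 47
47 is prime.
So 2021 = 43 · 47; the largest prime factor is 47.

47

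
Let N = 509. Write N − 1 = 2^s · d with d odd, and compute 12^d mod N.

208

509 − 1 = 508 = 2^2 · 127, so d = 127.
12^1 ≡ 12 (mod 509)
12^2 ≡ 12^2 = 144 ≡ 144 (mod 509)
12^4 ≡ 144^2 = 20736 ≡ 376 (mod 509)
12^8 ≡ 376^2 = 141376 ≡ 383 (mod 509)
12^16 ≡ 383^2 = 146689 ≡ 97 (mod 509)
12^32 ≡ 97^2 = 9409 ≡ 247 (mod 509)
12^64 ≡ 247^2 = 61009 ≡ 438 (mod 509)
127 = 64 + 32 + 16 + 8 + 4 + 2 + 1 in binary powers of 2.
So 12^127 ≡ 438 · 247 · 97 · 383 · 376 · 144 · 12 ≡ 208 (mod 509).
Squaring chain: 208 → 508; reaches −1, so base 12 does not prove 509 composite.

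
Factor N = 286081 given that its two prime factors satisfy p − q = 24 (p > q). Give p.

Since p = q + 24, we have 286081 = q(q + 24), so q² + 24q − 286081 = 0.
Discriminant: 24² + 4·286081 = 576 + 1144324 = 1144900; √1144900 = 1070.
q = (−24 + 1070)/2 = 523, and p = q + 24 = 547.
Check: 523 · 547 = 286081.

547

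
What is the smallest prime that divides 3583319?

43

3583319 is odd.
Digit sum 32, not divisible by 3.
Ends in 9: not divisible by 5.
7: 3583319 = 7·511902 + 5
11: 3583319 = 11·325756 + 3
13: 3583319 = 13·275639 + 12
17: 3583319 = 17·210783 + 8
19: 3583319 = 19·188595 + 14
23: 3583319 = 23·155796 + 11
29: 3583319 = 29·123562 + 21
31: 3583319 = 31·115590 + 29
37: 3583319 = 37·96846 + 17
41: 3583319 = 41·87398 + 1
43: 3583319 = 43·83333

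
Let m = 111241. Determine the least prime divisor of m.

111241 is odd.
Digit sum 10, not divisible by 3.
Ends in 1: not divisible by 5.
7: 111241 = 7·15891 + 4
11: 111241 = 11·10112 + 9
13: 111241 = 13·8557

13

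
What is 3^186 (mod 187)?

25

3^1 ≡ 3 (mod 187)
3^2 ≡ 3^2 = 9 ≡ 9 (mod 187)
3^4 ≡ 9^2 = 81 ≡ 81 (mod 187)
3^8 ≡ 81^2 = 6561 ≡ 16 (mod 187)
3^16 ≡ 16^2 = 256 ≡ 69 (mod 187)
3^32 ≡ 69^2 = 4761 ≡ 86 (mod 187)
3^64 ≡ 86^2 = 7396 ≡ 103 (mod 187)
3^128 ≡ 103^2 = 10609 ≡ 137 (mod 187)
186 = 128 + 32 + 16 + 8 + 2 in binary powers of 2.
So 3^186 ≡ 137 · 86 · 69 · 16 · 9 ≡ 25 (mod 187).
Since 25 ≠ 1, base 3 is a Fermat witness: 187 is composite.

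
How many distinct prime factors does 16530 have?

16530 = 2 · 8265
8265 = 3 · 2755
2755 = 5 · 551
551 = 19 · 29
16530 = 2 · 3 · 5 · 19 · 29, which has 5 distinct prime factors.

5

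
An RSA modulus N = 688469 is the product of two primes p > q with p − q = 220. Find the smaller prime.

727

Since p = q + 220, we have 688469 = q(q + 220), so q² + 220q − 688469 = 0.
Discriminant: 220² + 4·688469 = 48400 + 2753876 = 2802276; √2802276 = 1674.
q = (−220 + 1674)/2 = 727, and p = q + 220 = 947.
Check: 727 · 947 = 688469.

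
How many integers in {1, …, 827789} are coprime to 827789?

800800

Factor: 827789 = 71 · 89 · 131.
φ(827789) = (71−1) · (89−1) · (131−1) = 70 · 88 · 130 = 800800.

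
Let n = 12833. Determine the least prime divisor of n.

41

12833 is odd.
Digit sum 17, not divisible by 3.
Ends in 3: not divisible by 5.
7: 12833 = 7·1833 + 2
11: 12833 = 11·1166 + 7
13: 12833 = 13·987 + 2
17: 12833 = 17·754 + 15
19: 12833 = 19·675 + 8
23: 12833 = 23·557 + 22
29: 12833 = 29·442 + 15
31: 12833 = 31·413 + 30
37: 12833 = 37·346 + 31
41: 12833 = 41·313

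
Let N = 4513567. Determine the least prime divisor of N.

4513567 is odd.
Digit sum 31, not divisible by 3.
Ends in 7: not divisible by 5.
7: 4513567 = 7·644795 + 2
11: 4513567 = 11·410324 + 3
13: 4513567 = 13·347197 + 6
17: 4513567 = 17·265503 + 16
19: 4513567 = 19·237556 + 3
23: 4513567 = 23·196242 + 1
29: 4513567 = 29·155640 + 7
31: 4513567 = 31·145598 + 29
37: 4513567 = 37·121988 + 11
41: 4513567 = 41·110087

41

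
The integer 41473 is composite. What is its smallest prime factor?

41473 is odd.
Digit sum 19, not divisible by 3.
Ends in 3: not divisible by 5.
7: 41473 = 7·5924 + 5
11: 41473 = 11·3770 + 3
13: 41473 = 13·3190 + 3
17: 41473 = 17·2439 + 10
19: 41473 = 19·2182 + 15
23: 41473 = 23·1803 + 4
29: 41473 = 29·1430 + 3
31: 41473 = 31·1337 + 26
37: 41473 = 37·1120 + 33
41: 41473 = 41·1011 + 22
43: 41473 = 43·964 + 21
47: 41473 = 47·882 + 19
53: 41473 = 53·782 + 27
59: 41473 = 59·702 + 55
61: 41473 = 61·679 + 54
67: 41473 = 67·619

67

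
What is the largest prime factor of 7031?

89

7031 = 79 · 89
89 is prime.
So 7031 = 79 · 89; the largest prime factor is 89.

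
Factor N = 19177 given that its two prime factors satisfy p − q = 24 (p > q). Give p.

Since p = q + 24, we have 19177 = q(q + 24), so q² + 24q − 19177 = 0.
Discriminant: 24² + 4·19177 = 576 + 76708 = 77284; √77284 = 278.
q = (−24 + 278)/2 = 127, and p = q + 24 = 151.
Check: 127 · 151 = 19177.

151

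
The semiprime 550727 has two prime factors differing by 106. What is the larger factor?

797

Since p = q + 106, we have 550727 = q(q + 106), so q² + 106q − 550727 = 0.
Discriminant: 106² + 4·550727 = 11236 + 2202908 = 2214144; √2214144 = 1488.
q = (−106 + 1488)/2 = 691, and p = q + 106 = 797.
Check: 691 · 797 = 550727.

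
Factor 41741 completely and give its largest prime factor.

89

41741 = 7 · 5963
5963 = 67 · 89
89 is prime.
So 41741 = 7 · 67 · 89; the largest prime factor is 89.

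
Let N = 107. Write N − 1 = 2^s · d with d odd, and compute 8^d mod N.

106

107 − 1 = 106 = 2^1 · 53, so d = 53.
8^1 ≡ 8 (mod 107)
8^2 ≡ 8^2 = 64 ≡ 64 (mod 107)
8^4 ≡ 64^2 = 4096 ≡ 30 (mod 107)
8^8 ≡ 30^2 = 900 ≡ 44 (mod 107)
8^16 ≡ 44^2 = 1936 ≡ 10 (mod 107)
8^32 ≡ 10^2 = 100 ≡ 100 (mod 107)
53 = 32 + 16 + 4 + 1 in binary powers of 2.
So 8^53 ≡ 100 · 10 · 30 · 8 ≡ 106 (mod 107).
Since 8^d ≡ 106 (mod 107), base 8 does not prove 107 composite.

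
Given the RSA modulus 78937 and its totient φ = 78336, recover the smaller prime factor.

193

φ(n) = (p−1)(q−1) = n − (p+q) + 1, so p + q = 78937 − 78336 + 1 = 602.
p and q are the roots of t² − 602t + 78937 = 0.
Discriminant: 602² − 4·78937 = 362404 − 315748 = 46656; √46656 = 216.
q = (602 − 216)/2 = 193, p = (602 + 216)/2 = 409.
Check: 193 · 409 = 78937.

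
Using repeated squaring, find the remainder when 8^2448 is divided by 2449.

2279

8^1 ≡ 8 (mod 2449)
8^2 ≡ 8^2 = 64 ≡ 64 (mod 2449)
8^4 ≡ 64^2 = 4096 ≡ 1647 (mod 2449)
8^8 ≡ 1647^2 = 2712609 ≡ 1566 (mod 2449)
8^16 ≡ 1566^2 = 2452356 ≡ 907 (mod 2449)
8^32 ≡ 907^2 = 822649 ≡ 2234 (mod 2449)
8^64 ≡ 2234^2 = 4990756 ≡ 2143 (mod 2449)
8^128 ≡ 2143^2 = 4592449 ≡ 574 (mod 2449)
8^256 ≡ 574^2 = 329476 ≡ 1310 (mod 2449)
8^512 ≡ 1310^2 = 1716100 ≡ 1800 (mod 2449)
8^1024 ≡ 1800^2 = 3240000 ≡ 2422 (mod 2449)
8^2048 ≡ 2422^2 = 5866084 ≡ 729 (mod 2449)
2448 = 2048 + 256 + 128 + 16 in binary powers of 2.
So 8^2448 ≡ 729 · 1310 · 574 · 907 ≡ 2279 (mod 2449).
Since 2279 ≠ 1, base 8 is a Fermat witness: 2449 is composite.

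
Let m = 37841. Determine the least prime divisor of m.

79

37841 is odd.
Digit sum 23, not divisible by 3.
Ends in 1: not divisible by 5.
7: 37841 = 7·5405 + 6
11: 37841 = 11·3440 + 1
13: 37841 = 13·2910 + 11
17: 37841 = 17·2225 + 16
19: 37841 = 19·1991 + 12
23: 37841 = 23·1645 + 6
29: 37841 = 29·1304 + 25
31: 37841 = 31·1220 + 21
37: 37841 = 37·1022 + 27
41: 37841 = 41·922 + 39
43: 37841 = 43·880 + 1
47: 37841 = 47·805 + 6
53: 37841 = 53·713 + 52
59: 37841 = 59·641 + 22
61: 37841 = 61·620 + 21
67: 37841 = 67·564 + 53
71: 37841 = 71·532 + 69
73: 37841 = 73·518 + 27
79: 37841 = 79·479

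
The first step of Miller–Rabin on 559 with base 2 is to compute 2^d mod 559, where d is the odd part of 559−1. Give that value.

559 − 1 = 558 = 2^1 · 279, so d = 279.
2^1 ≡ 2 (mod 559)
2^2 ≡ 2^2 = 4 ≡ 4 (mod 559)
2^4 ≡ 4^2 = 16 ≡ 16 (mod 559)
2^8 ≡ 16^2 = 256 ≡ 256 (mod 559)
2^16 ≡ 256^2 = 65536 ≡ 133 (mod 559)
2^32 ≡ 133^2 = 17689 ≡ 360 (mod 559)
2^64 ≡ 360^2 = 129600 ≡ 471 (mod 559)
2^128 ≡ 471^2 = 221841 ≡ 477 (mod 559)
2^256 ≡ 477^2 = 227529 ≡ 16 (mod 559)
279 = 256 + 16 + 4 + 2 + 1 in binary powers of 2.
So 2^279 ≡ 16 · 133 · 16 · 4 · 2 ≡ 151 (mod 559).
Squaring chain: 151; never reaches −1, so base 2 is a Miller–Rabin witness that 559 is composite.

151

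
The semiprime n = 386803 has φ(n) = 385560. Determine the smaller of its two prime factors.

613

φ(n) = (p−1)(q−1) = n − (p+q) + 1, so p + q = 386803 − 385560 + 1 = 1244.
p and q are the roots of t² − 1244t + 386803 = 0.
Discriminant: 1244² − 4·386803 = 1547536 − 1547212 = 324; √324 = 18.
q = (1244 − 18)/2 = 613, p = (1244 + 18)/2 = 631.
Check: 613 · 631 = 386803.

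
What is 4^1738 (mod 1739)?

4^1 ≡ 4 (mod 1739)
4^2 ≡ 4^2 = 16 ≡ 16 (mod 1739)
4^4 ≡ 16^2 = 256 ≡ 256 (mod 1739)
4^8 ≡ 256^2 = 65536 ≡ 1193 (mod 1739)
4^16 ≡ 1193^2 = 1423249 ≡ 747 (mod 1739)
4^32 ≡ 747^2 = 558009 ≡ 1529 (mod 1739)
4^64 ≡ 1529^2 = 2337841 ≡ 625 (mod 1739)
4^128 ≡ 625^2 = 390625 ≡ 1089 (mod 1739)
4^256 ≡ 1089^2 = 1185921 ≡ 1662 (mod 1739)
4^512 ≡ 1662^2 = 2762244 ≡ 712 (mod 1739)
4^1024 ≡ 712^2 = 506944 ≡ 895 (mod 1739)
1738 = 1024 + 512 + 128 + 64 + 8 + 2 in binary powers of 2.
So 4^1738 ≡ 895 · 712 · 1089 · 625 · 1193 · 16 ≡ 995 (mod 1739).
Since 995 ≠ 1, base 4 is a Fermat witness: 1739 is composite.

995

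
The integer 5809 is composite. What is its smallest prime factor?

5809 is odd.
Digit sum 22, not divisible by 3.
Ends in 9: not divisible by 5.
7: 5809 = 7·829 + 6
11: 5809 = 11·528 + 1
13: 5809 = 13·446 + 11
17: 5809 = 17·341 + 12
19: 5809 = 19·305 + 14
23: 5809 = 23·252 + 13
29: 5809 = 29·200 + 9
31: 5809 = 31·187 + 12
37: 5809 = 37·157

37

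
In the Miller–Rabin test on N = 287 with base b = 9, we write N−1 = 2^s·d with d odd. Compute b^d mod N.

287 − 1 = 286 = 2^1 · 143, so d = 143.
9^1 ≡ 9 (mod 287)
9^2 ≡ 9^2 = 81 ≡ 81 (mod 287)
9^4 ≡ 81^2 = 6561 ≡ 247 (mod 287)
9^8 ≡ 247^2 = 61009 ≡ 165 (mod 287)
9^16 ≡ 165^2 = 27225 ≡ 247 (mod 287)
9^32 ≡ 247^2 = 61009 ≡ 165 (mod 287)
9^64 ≡ 165^2 = 27225 ≡ 247 (mod 287)
9^128 ≡ 247^2 = 61009 ≡ 165 (mod 287)
143 = 128 + 8 + 4 + 2 + 1 in binary powers of 2.
So 9^143 ≡ 165 · 165 · 247 · 81 · 9 ≡ 32 (mod 287).
Squaring chain: 32; never reaches −1, so base 9 is a Miller–Rabin witness that 287 is composite.

32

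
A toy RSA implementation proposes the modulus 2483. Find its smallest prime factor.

13

2483 is odd.
Digit sum 17, not divisible by 3.
Ends in 3: not divisible by 5.
7: 2483 = 7·354 + 5
11: 2483 = 11·225 + 8
13: 2483 = 13·191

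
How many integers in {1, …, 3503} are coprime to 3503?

Factor: 3503 = 31 · 113.
φ(3503) = (31−1) · (113−1) = 30 · 112 = 3360.

3360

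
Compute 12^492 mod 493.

378

12^1 ≡ 12 (mod 493)
12^2 ≡ 12^2 = 144 ≡ 144 (mod 493)
12^4 ≡ 144^2 = 20736 ≡ 30 (mod 493)
12^8 ≡ 30^2 = 900 ≡ 407 (mod 493)
12^16 ≡ 407^2 = 165649 ≡ 1 (mod 493)
12^32 ≡ 1^2 = 1 ≡ 1 (mod 493)
12^64 ≡ 1^2 = 1 ≡ 1 (mod 493)
12^128 ≡ 1^2 = 1 ≡ 1 (mod 493)
12^256 ≡ 1^2 = 1 ≡ 1 (mod 493)
492 = 256 + 128 + 64 + 32 + 8 + 4 in binary powers of 2.
So 12^492 ≡ 1 · 1 · 1 · 1 · 407 · 30 ≡ 378 (mod 493).
Since 378 ≠ 1, base 12 is a Fermat witness: 493 is composite.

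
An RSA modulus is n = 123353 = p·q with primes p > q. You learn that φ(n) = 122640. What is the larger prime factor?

421

φ(n) = (p−1)(q−1) = n − (p+q) + 1, so p + q = 123353 − 122640 + 1 = 714.
p and q are the roots of t² − 714t + 123353 = 0.
Discriminant: 714² − 4·123353 = 509796 − 493412 = 16384; √16384 = 128.
q = (714 − 128)/2 = 293, p = (714 + 128)/2 = 421.
Check: 293 · 421 = 123353.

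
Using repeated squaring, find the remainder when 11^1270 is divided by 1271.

11^1 ≡ 11 (mod 1271)
11^2 ≡ 11^2 = 121 ≡ 121 (mod 1271)
11^4 ≡ 121^2 = 14641 ≡ 660 (mod 1271)
11^8 ≡ 660^2 = 435600 ≡ 918 (mod 1271)
11^16 ≡ 918^2 = 842724 ≡ 51 (mod 1271)
11^32 ≡ 51^2 = 2601 ≡ 59 (mod 1271)
11^64 ≡ 59^2 = 3481 ≡ 939 (mod 1271)
11^128 ≡ 939^2 = 881721 ≡ 918 (mod 1271)
11^256 ≡ 918^2 = 842724 ≡ 51 (mod 1271)
11^512 ≡ 51^2 = 2601 ≡ 59 (mod 1271)
11^1024 ≡ 59^2 = 3481 ≡ 939 (mod 1271)
1270 = 1024 + 128 + 64 + 32 + 16 + 4 + 2 in binary powers of 2.
So 11^1270 ≡ 939 · 918 · 939 · 59 · 51 · 660 · 121 ≡ 811 (mod 1271).
Since 811 ≠ 1, base 11 is a Fermat witness: 1271 is composite.

811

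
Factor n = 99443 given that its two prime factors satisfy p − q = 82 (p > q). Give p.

359

Since p = q + 82, we have 99443 = q(q + 82), so q² + 82q − 99443 = 0.
Discriminant: 82² + 4·99443 = 6724 + 397772 = 404496; √404496 = 636.
q = (−82 + 636)/2 = 277, and p = q + 82 = 359.
Check: 277 · 359 = 99443.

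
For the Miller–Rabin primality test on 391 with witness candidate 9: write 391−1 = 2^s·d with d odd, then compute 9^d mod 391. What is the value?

151

391 − 1 = 390 = 2^1 · 195, so d = 195.
9^1 ≡ 9 (mod 391)
9^2 ≡ 9^2 = 81 ≡ 81 (mod 391)
9^4 ≡ 81^2 = 6561 ≡ 305 (mod 391)
9^8 ≡ 305^2 = 93025 ≡ 358 (mod 391)
9^16 ≡ 358^2 = 128164 ≡ 307 (mod 391)
9^32 ≡ 307^2 = 94249 ≡ 18 (mod 391)
9^64 ≡ 18^2 = 324 ≡ 324 (mod 391)
9^128 ≡ 324^2 = 104976 ≡ 188 (mod 391)
195 = 128 + 64 + 2 + 1 in binary powers of 2.
So 9^195 ≡ 188 · 324 · 81 · 9 ≡ 151 (mod 391).
Squaring chain: 151; never reaches −1, so base 9 is a Miller–Rabin witness that 391 is composite.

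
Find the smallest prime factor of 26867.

67

26867 is odd.
Digit sum 29, not divisible by 3.
Ends in 7: not divisible by 5.
7: 26867 = 7·3838 + 1
11: 26867 = 11·2442 + 5
13: 26867 = 13·2066 + 9
17: 26867 = 17·1580 + 7
19: 26867 = 19·1414 + 1
23: 26867 = 23·1168 + 3
29: 26867 = 29·926 + 13
31: 26867 = 31·866 + 21
37: 26867 = 37·726 + 5
41: 26867 = 41·655 + 12
43: 26867 = 43·624 + 35
47: 26867 = 47·571 + 30
53: 26867 = 53·506 + 49
59: 26867 = 59·455 + 22
61: 26867 = 61·440 + 27
67: 26867 = 67·401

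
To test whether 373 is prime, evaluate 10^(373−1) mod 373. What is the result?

10^1 ≡ 10 (mod 373)
10^2 ≡ 10^2 = 100 ≡ 100 (mod 373)
10^4 ≡ 100^2 = 10000 ≡ 302 (mod 373)
10^8 ≡ 302^2 = 91204 ≡ 192 (mod 373)
10^16 ≡ 192^2 = 36864 ≡ 310 (mod 373)
10^32 ≡ 310^2 = 96100 ≡ 239 (mod 373)
10^64 ≡ 239^2 = 57121 ≡ 52 (mod 373)
10^128 ≡ 52^2 = 2704 ≡ 93 (mod 373)
10^256 ≡ 93^2 = 8649 ≡ 70 (mod 373)
372 = 256 + 64 + 32 + 16 + 4 in binary powers of 2.
So 10^372 ≡ 70 · 52 · 239 · 310 · 302 ≡ 1 (mod 373).
Since the result is 1, base 10 gives no evidence that 373 is composite.

1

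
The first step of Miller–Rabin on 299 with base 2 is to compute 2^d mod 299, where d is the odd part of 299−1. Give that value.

110

299 − 1 = 298 = 2^1 · 149, so d = 149.
2^1 ≡ 2 (mod 299)
2^2 ≡ 2^2 = 4 ≡ 4 (mod 299)
2^4 ≡ 4^2 = 16 ≡ 16 (mod 299)
2^8 ≡ 16^2 = 256 ≡ 256 (mod 299)
2^16 ≡ 256^2 = 65536 ≡ 55 (mod 299)
2^32 ≡ 55^2 = 3025 ≡ 35 (mod 299)
2^64 ≡ 35^2 = 1225 ≡ 29 (mod 299)
2^128 ≡ 29^2 = 841 ≡ 243 (mod 299)
149 = 128 + 16 + 4 + 1 in binary powers of 2.
So 2^149 ≡ 243 · 55 · 16 · 2 ≡ 110 (mod 299).
Squaring chain: 110; never reaches −1, so base 2 is a Miller–Rabin witness that 299 is composite.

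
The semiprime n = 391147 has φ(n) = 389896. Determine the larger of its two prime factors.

653

φ(n) = (p−1)(q−1) = n − (p+q) + 1, so p + q = 391147 − 389896 + 1 = 1252.
p and q are the roots of t² − 1252t + 391147 = 0.
Discriminant: 1252² − 4·391147 = 1567504 − 1564588 = 2916; √2916 = 54.
q = (1252 − 54)/2 = 599, p = (1252 + 54)/2 = 653.
Check: 599 · 653 = 391147.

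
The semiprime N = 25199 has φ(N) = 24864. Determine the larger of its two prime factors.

223

φ(n) = (p−1)(q−1) = n − (p+q) + 1, so p + q = 25199 − 24864 + 1 = 336.
p and q are the roots of t² − 336t + 25199 = 0.
Discriminant: 336² − 4·25199 = 112896 − 100796 = 12100; √12100 = 110.
q = (336 − 110)/2 = 113, p = (336 + 110)/2 = 223.
Check: 113 · 223 = 25199.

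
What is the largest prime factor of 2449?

79

2449 = 31 · 79
79 is prime.
So 2449 = 31 · 79; the largest prime factor is 79.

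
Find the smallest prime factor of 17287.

59

17287 is odd.
Digit sum 25, not divisible by 3.
Ends in 7: not divisible by 5.
7: 17287 = 7·2469 + 4
11: 17287 = 11·1571 + 6
13: 17287 = 13·1329 + 10
17: 17287 = 17·1016 + 15
19: 17287 = 19·909 + 16
23: 17287 = 23·751 + 14
29: 17287 = 29·596 + 3
31: 17287 = 31·557 + 20
37: 17287 = 37·467 + 8
41: 17287 = 41·421 + 26
43: 17287 = 43·402 + 1
47: 17287 = 47·367 + 38
53: 17287 = 53·326 + 9
59: 17287 = 59·293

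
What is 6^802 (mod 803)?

641

6^1 ≡ 6 (mod 803)
6^2 ≡ 6^2 = 36 ≡ 36 (mod 803)
6^4 ≡ 36^2 = 1296 ≡ 493 (mod 803)
6^8 ≡ 493^2 = 243049 ≡ 543 (mod 803)
6^16 ≡ 543^2 = 294849 ≡ 148 (mod 803)
6^32 ≡ 148^2 = 21904 ≡ 223 (mod 803)
6^64 ≡ 223^2 = 49729 ≡ 746 (mod 803)
6^128 ≡ 746^2 = 556516 ≡ 37 (mod 803)
6^256 ≡ 37^2 = 1369 ≡ 566 (mod 803)
6^512 ≡ 566^2 = 320356 ≡ 762 (mod 803)
802 = 512 + 256 + 32 + 2 in binary powers of 2.
So 6^802 ≡ 762 · 566 · 223 · 36 ≡ 641 (mod 803).
Since 641 ≠ 1, base 6 is a Fermat witness: 803 is composite.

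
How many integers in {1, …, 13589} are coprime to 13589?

13356

Factor: 13589 = 107 · 127.
φ(13589) = (107−1) · (127−1) = 106 · 126 = 13356.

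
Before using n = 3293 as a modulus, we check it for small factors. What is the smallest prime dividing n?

3293 is odd.
Digit sum 17, not divisible by 3.
Ends in 3: not divisible by 5.
7: 3293 = 7·470 + 3
11: 3293 = 11·299 + 4
13: 3293 = 13·253 + 4
17: 3293 = 17·193 + 12
19: 3293 = 19·173 + 6
23: 3293 = 23·143 + 4
29: 3293 = 29·113 + 16
31: 3293 = 31·106 + 7
37: 3293 = 37·89

37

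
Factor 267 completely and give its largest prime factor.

89

267 = 3 · 89
89 is prime.
So 267 = 3 · 89; the largest prime factor is 89.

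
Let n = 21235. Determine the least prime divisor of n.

5

21235 is odd.
Digit sum 13, not divisible by 3.
Ends in 5: divisible by 5.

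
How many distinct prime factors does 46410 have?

46410 = 2 · 23205
23205 = 3 · 7735
7735 = 5 · 1547
1547 = 7 · 221
221 = 13 · 17
46410 = 2 · 3 · 5 · 7 · 13 · 17, which has 6 distinct prime factors.

6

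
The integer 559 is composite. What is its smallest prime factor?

13

559 is odd.
Digit sum 19, not divisible by 3.
Ends in 9: not divisible by 5.
7: 559 = 7·79 + 6
11: 559 = 11·50 + 9
13: 559 = 13·43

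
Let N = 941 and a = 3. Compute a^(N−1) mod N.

3^1 ≡ 3 (mod 941)
3^2 ≡ 3^2 = 9 ≡ 9 (mod 941)
3^4 ≡ 9^2 = 81 ≡ 81 (mod 941)
3^8 ≡ 81^2 = 6561 ≡ 915 (mod 941)
3^16 ≡ 915^2 = 837225 ≡ 676 (mod 941)
3^32 ≡ 676^2 = 456976 ≡ 591 (mod 941)
3^64 ≡ 591^2 = 349281 ≡ 170 (mod 941)
3^128 ≡ 170^2 = 28900 ≡ 670 (mod 941)
3^256 ≡ 670^2 = 448900 ≡ 43 (mod 941)
3^512 ≡ 43^2 = 1849 ≡ 908 (mod 941)
940 = 512 + 256 + 128 + 32 + 8 + 4 in binary powers of 2.
So 3^940 ≡ 908 · 43 · 670 · 591 · 915 · 81 ≡ 1 (mod 941).
Since the result is 1, base 3 gives no evidence that 941 is composite.

1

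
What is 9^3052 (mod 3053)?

1971

9^1 ≡ 9 (mod 3053)
9^2 ≡ 9^2 = 81 ≡ 81 (mod 3053)
9^4 ≡ 81^2 = 6561 ≡ 455 (mod 3053)
9^8 ≡ 455^2 = 207025 ≡ 2474 (mod 3053)
9^16 ≡ 2474^2 = 6120676 ≡ 2464 (mod 3053)
9^32 ≡ 2464^2 = 6071296 ≡ 1932 (mod 3053)
9^64 ≡ 1932^2 = 3732624 ≡ 1858 (mod 3053)
9^128 ≡ 1858^2 = 3452164 ≡ 2274 (mod 3053)
9^256 ≡ 2274^2 = 5171076 ≡ 2347 (mod 3053)
9^512 ≡ 2347^2 = 5508409 ≡ 797 (mod 3053)
9^1024 ≡ 797^2 = 635209 ≡ 185 (mod 3053)
9^2048 ≡ 185^2 = 34225 ≡ 642 (mod 3053)
3052 = 2048 + 512 + 256 + 128 + 64 + 32 + 8 + 4 in binary powers of 2.
So 9^3052 ≡ 642 · 797 · 2347 · 2274 · 1858 · 1932 · 2474 · 455 ≡ 1971 (mod 3053).
Since 1971 ≠ 1, base 9 is a Fermat witness: 3053 is composite.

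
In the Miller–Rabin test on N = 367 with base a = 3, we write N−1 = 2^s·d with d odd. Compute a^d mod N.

366

367 − 1 = 366 = 2^1 · 183, so d = 183.
3^1 ≡ 3 (mod 367)
3^2 ≡ 3^2 = 9 ≡ 9 (mod 367)
3^4 ≡ 9^2 = 81 ≡ 81 (mod 367)
3^8 ≡ 81^2 = 6561 ≡ 322 (mod 367)
3^16 ≡ 322^2 = 103684 ≡ 190 (mod 367)
3^32 ≡ 190^2 = 36100 ≡ 134 (mod 367)
3^64 ≡ 134^2 = 17956 ≡ 340 (mod 367)
3^128 ≡ 340^2 = 115600 ≡ 362 (mod 367)
183 = 128 + 32 + 16 + 4 + 2 + 1 in binary powers of 2.
So 3^183 ≡ 362 · 134 · 190 · 81 · 9 · 3 ≡ 366 (mod 367).
Since 3^d ≡ 366 (mod 367), base 3 does not prove 367 composite.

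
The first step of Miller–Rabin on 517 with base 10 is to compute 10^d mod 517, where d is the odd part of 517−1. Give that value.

517 − 1 = 516 = 2^2 · 129, so d = 129.
10^1 ≡ 10 (mod 517)
10^2 ≡ 10^2 = 100 ≡ 100 (mod 517)
10^4 ≡ 100^2 = 10000 ≡ 177 (mod 517)
10^8 ≡ 177^2 = 31329 ≡ 309 (mod 517)
10^16 ≡ 309^2 = 95481 ≡ 353 (mod 517)
10^32 ≡ 353^2 = 124609 ≡ 12 (mod 517)
10^64 ≡ 12^2 = 144 ≡ 144 (mod 517)
10^128 ≡ 144^2 = 20736 ≡ 56 (mod 517)
129 = 128 + 1 in binary powers of 2.
So 10^129 ≡ 56 · 10 ≡ 43 (mod 517).
Squaring chain: 43 → 298; never reaches −1, so base 10 is a Miller–Rabin witness that 517 is composite.

43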